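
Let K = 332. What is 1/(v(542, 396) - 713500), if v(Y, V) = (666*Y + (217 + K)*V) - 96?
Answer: -1/135220 ≈ -7.3954e-6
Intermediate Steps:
v(Y, V) = -96 + 549*V + 666*Y (v(Y, V) = (666*Y + (217 + 332)*V) - 96 = (666*Y + 549*V) - 96 = (549*V + 666*Y) - 96 = -96 + 549*V + 666*Y)
1/(v(542, 396) - 713500) = 1/((-96 + 549*396 + 666*542) - 713500) = 1/((-96 + 217404 + 360972) - 713500) = 1/(578280 - 713500) = 1/(-135220) = -1/135220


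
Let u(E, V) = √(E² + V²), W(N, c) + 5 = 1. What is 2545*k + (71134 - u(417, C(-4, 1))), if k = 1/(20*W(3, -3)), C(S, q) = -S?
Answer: 1137635/16 - √173905 ≈ 70685.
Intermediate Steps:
W(N, c) = -4 (W(N, c) = -5 + 1 = -4)
k = -1/80 (k = 1/(20*(-4)) = (1/20)*(-¼) = -1/80 ≈ -0.012500)
2545*k + (71134 - u(417, C(-4, 1))) = 2545*(-1/80) + (71134 - √(417² + (-1*(-4))²)) = -509/16 + (71134 - √(173889 + 4²)) = -509/16 + (71134 - √(173889 + 16)) = -509/16 + (71134 - √173905) = 1137635/16 - √173905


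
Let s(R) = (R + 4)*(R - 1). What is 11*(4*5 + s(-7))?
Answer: 484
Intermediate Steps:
s(R) = (-1 + R)*(4 + R) (s(R) = (4 + R)*(-1 + R) = (-1 + R)*(4 + R))
11*(4*5 + s(-7)) = 11*(4*5 + (-4 + (-7)² + 3*(-7))) = 11*(20 + (-4 + 49 - 21)) = 11*(20 + 24) = 11*44 = 484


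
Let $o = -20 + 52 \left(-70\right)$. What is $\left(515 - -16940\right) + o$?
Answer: $13795$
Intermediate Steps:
$o = -3660$ ($o = -20 - 3640 = -3660$)
$\left(515 - -16940\right) + o = \left(515 - -16940\right) - 3660 = \left(515 + 16940\right) - 3660 = 17455 - 3660 = 13795$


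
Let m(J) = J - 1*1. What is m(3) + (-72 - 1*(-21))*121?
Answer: -6169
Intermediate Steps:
m(J) = -1 + J (m(J) = J - 1 = -1 + J)
m(3) + (-72 - 1*(-21))*121 = (-1 + 3) + (-72 - 1*(-21))*121 = 2 + (-72 + 21)*121 = 2 - 51*121 = 2 - 6171 = -6169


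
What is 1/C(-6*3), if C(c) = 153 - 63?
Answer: 1/90 ≈ 0.011111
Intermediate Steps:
C(c) = 90
1/C(-6*3) = 1/90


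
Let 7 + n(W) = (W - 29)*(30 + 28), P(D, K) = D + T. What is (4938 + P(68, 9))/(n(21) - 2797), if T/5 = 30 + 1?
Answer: -5161/3268 ≈ -1.5793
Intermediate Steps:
T = 155 (T = 5*(30 + 1) = 5*31 = 155)
P(D, K) = 155 + D (P(D, K) = D + 155 = 155 + D)
n(W) = -1689 + 58*W (n(W) = -7 + (W - 29)*(30 + 28) = -7 + (-29 + W)*58 = -7 + (-1682 + 58*W) = -1689 + 58*W)
(4938 + P(68, 9))/(n(21) - 2797) = (4938 + (155 + 68))/((-1689 + 58*21) - 2797) = (4938 + 223)/((-1689 + 1218) - 2797) = 5161/(-471 - 2797) = 5161/(-3268) = 5161*(-1/3268) = -5161/3268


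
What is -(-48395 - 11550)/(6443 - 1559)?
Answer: 59945/4884 ≈ 12.274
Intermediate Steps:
-(-48395 - 11550)/(6443 - 1559) = -(-59945)/4884 = -1*(-59945/4884) = 59945/4884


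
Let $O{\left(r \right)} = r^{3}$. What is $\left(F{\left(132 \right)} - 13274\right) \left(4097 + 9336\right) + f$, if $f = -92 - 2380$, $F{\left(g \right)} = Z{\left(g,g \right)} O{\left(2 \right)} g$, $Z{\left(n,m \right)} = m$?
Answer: $1694140622$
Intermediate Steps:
$F{\left(g \right)} = 8 g^{2}$ ($F{\left(g \right)} = g 2^{3} g = g 8 g = 8 g g = 8 g^{2}$)
$f = -2472$ ($f = -92 - 2380 = -2472$)
$\left(F{\left(132 \right)} - 13274\right) \left(4097 + 9336\right) + f = \left(8 \cdot 132^{2} - 13274\right) \left(4097 + 9336\right) - 2472 = \left(8 \cdot 17424 - 13274\right) 13433 - 2472 = \left(139392 - 13274\right) 13433 - 2472 = 126118 \cdot 13433 - 2472 = 1694143094 - 2472 = 1694140622$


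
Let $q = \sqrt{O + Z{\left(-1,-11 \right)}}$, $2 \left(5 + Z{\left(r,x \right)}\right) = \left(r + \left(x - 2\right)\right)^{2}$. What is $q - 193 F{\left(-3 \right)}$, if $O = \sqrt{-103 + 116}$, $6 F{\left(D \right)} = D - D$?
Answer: $\sqrt{93 + \sqrt{13}} \approx 9.8288$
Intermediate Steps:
$F{\left(D \right)} = 0$ ($F{\left(D \right)} = \frac{D - D}{6} = \frac{1}{6} \cdot 0 = 0$)
$Z{\left(r,x \right)} = -5 + \frac{\left(-2 + r + x\right)^{2}}{2}$ ($Z{\left(r,x \right)} = -5 + \frac{\left(r + \left(x - 2\right)\right)^{2}}{2} = -5 + \frac{\left(r + \left(-2 + x\right)\right)^{2}}{2} = -5 + \frac{\left(-2 + r + x\right)^{2}}{2}$)
$O = \sqrt{13} \approx 3.6056$
$q = \sqrt{93 + \sqrt{13}}$ ($q = \sqrt{\sqrt{13} - \left(5 - \frac{\left(-2 - 1 - 11\right)^{2}}{2}\right)} = \sqrt{\sqrt{13} - \left(5 - \frac{\left(-14\right)^{2}}{2}\right)} = \sqrt{\sqrt{13} + \left(-5 + \frac{1}{2} \cdot 196\right)} = \sqrt{\sqrt{13} + \left(-5 + 98\right)} = \sqrt{\sqrt{13} + 93} = \sqrt{93 + \sqrt{13}} \approx 9.8288$)
$q - 193 F{\left(-3 \right)} = \sqrt{93 + \sqrt{13}} - 0 = \sqrt{93 + \sqrt{13}} + 0 = \sqrt{93 + \sqrt{13}}$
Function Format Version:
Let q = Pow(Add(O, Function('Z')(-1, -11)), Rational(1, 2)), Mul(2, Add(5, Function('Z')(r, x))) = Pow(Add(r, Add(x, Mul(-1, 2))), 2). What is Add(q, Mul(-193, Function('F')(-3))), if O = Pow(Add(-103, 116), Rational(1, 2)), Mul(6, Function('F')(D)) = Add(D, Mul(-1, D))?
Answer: Pow(Add(93, Pow(13, Rational(1, 2))), Rational(1, 2)) ≈ 9.8288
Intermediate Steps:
Function('F')(D) = 0 (Function('F')(D) = Mul(Rational(1, 6), Add(D, Mul(-1, D))) = Mul(Rational(1, 6), 0) = 0)
Function('Z')(r, x) = Add(-5, Mul(Rational(1, 2), Pow(Add(-2, r, x), 2))) (Function('Z')(r, x) = Add(-5, Mul(Rational(1, 2), Pow(Add(r, Add(x, Mul(-1, 2))), 2))) = Add(-5, Mul(Rational(1, 2), Pow(Add(r, Add(x, -2)), 2))) = Add(-5, Mul(Rational(1, 2), Pow(Add(r, Add(-2, x)), 2))) = Add(-5, Mul(Rational(1, 2), Pow(Add(-2, r, x), 2))))
O = Pow(13, Rational(1, 2)) ≈ 3.6056
q = Pow(Add(93, Pow(13, Rational(1, 2))), Rational(1, 2)) (q = Pow(Add(Pow(13, Rational(1, 2)), Add(-5, Mul(Rational(1, 2), Pow(Add(-2, -1, -11), 2)))), Rational(1, 2)) = Pow(Add(Pow(13, Rational(1, 2)), Add(-5, Mul(Rational(1, 2), Pow(-14, 2)))), Rational(1, 2)) = Pow(Add(Pow(13, Rational(1, 2)), Add(-5, Mul(Rational(1, 2), 196))), Rational(1, 2)) = Pow(Add(Pow(13, Rational(1, 2)), Add(-5, 98)), Rational(1, 2)) = Pow(Add(Pow(13, Rational(1, 2)), 93), Rational(1, 2)) = Pow(Add(93, Pow(13, Rational(1, 2))), Rational(1, 2)) ≈ 9.8288)
Add(q, Mul(-193, Function('F')(-3))) = Add(Pow(Add(93, Pow(13, Rational(1, 2))), Rational(1, 2)), Mul(-193, 0)) = Add(Pow(Add(93, Pow(13, Rational(1, 2))), Rational(1, 2)), 0) = Pow(Add(93, Pow(13, Rational(1, 2))), Rational(1, 2))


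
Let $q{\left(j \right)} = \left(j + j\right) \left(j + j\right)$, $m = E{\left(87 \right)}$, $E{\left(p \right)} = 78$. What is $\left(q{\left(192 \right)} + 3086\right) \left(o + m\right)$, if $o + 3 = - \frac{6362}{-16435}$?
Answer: $\frac{186519580954}{16435} \approx 1.1349 \cdot 10^{7}$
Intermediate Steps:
$o = - \frac{42943}{16435}$ ($o = -3 - \frac{6362}{-16435} = -3 - - \frac{6362}{16435} = -3 + \frac{6362}{16435} = - \frac{42943}{16435} \approx -2.6129$)
$m = 78$
$q{\left(j \right)} = 4 j^{2}$ ($q{\left(j \right)} = 2 j 2 j = 4 j^{2}$)
$\left(q{\left(192 \right)} + 3086\right) \left(o + m\right) = \left(4 \cdot 192^{2} + 3086\right) \left(- \frac{42943}{16435} + 78\right) = \left(4 \cdot 36864 + 3086\right) \frac{1238987}{16435} = \left(147456 + 3086\right) \frac{1238987}{16435} = 150542 \cdot \frac{1238987}{16435} = \frac{186519580954}{16435}$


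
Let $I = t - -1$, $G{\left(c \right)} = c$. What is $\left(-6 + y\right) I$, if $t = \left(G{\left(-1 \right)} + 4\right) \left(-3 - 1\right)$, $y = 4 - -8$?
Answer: $-66$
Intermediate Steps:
$y = 12$ ($y = 4 + 8 = 12$)
$t = -12$ ($t = \left(-1 + 4\right) \left(-3 - 1\right) = 3 \left(-4\right) = -12$)
$I = -11$ ($I = -12 - -1 = -12 + 1 = -11$)
$\left(-6 + y\right) I = \left(-6 + 12\right) \left(-11\right) = 6 \left(-11\right) = -66$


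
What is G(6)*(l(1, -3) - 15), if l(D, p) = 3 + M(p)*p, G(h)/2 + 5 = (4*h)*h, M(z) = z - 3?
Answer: 1668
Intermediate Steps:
M(z) = -3 + z
G(h) = -10 + 8*h² (G(h) = -10 + 2*((4*h)*h) = -10 + 2*(4*h²) = -10 + 8*h²)
l(D, p) = 3 + p*(-3 + p) (l(D, p) = 3 + (-3 + p)*p = 3 + p*(-3 + p))
G(6)*(l(1, -3) - 15) = (-10 + 8*6²)*((3 - 3*(-3 - 3)) - 15) = (-10 + 8*36)*((3 - 3*(-6)) - 15) = (-10 + 288)*((3 + 18) - 15) = 278*(21 - 15) = 278*6 = 1668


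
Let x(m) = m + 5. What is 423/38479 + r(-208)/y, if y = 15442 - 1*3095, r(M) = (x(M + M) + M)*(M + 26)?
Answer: 4340189963/475100213 ≈ 9.1353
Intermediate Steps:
x(m) = 5 + m
r(M) = (5 + 3*M)*(26 + M) (r(M) = ((5 + (M + M)) + M)*(M + 26) = ((5 + 2*M) + M)*(26 + M) = (5 + 3*M)*(26 + M))
y = 12347 (y = 15442 - 3095 = 12347)
423/38479 + r(-208)/y = 423/38479 + (130 + 3*(-208)² + 83*(-208))/12347 = 423*(1/38479) + (130 + 3*43264 - 17264)*(1/12347) = 423/38479 + (130 + 129792 - 17264)*(1/12347) = 423/38479 + 112658*(1/12347) = 423/38479 + 112658/12347 = 4340189963/475100213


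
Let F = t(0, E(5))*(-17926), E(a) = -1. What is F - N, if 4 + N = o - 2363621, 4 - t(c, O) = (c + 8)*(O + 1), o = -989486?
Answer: 3281407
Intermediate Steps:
t(c, O) = 4 - (1 + O)*(8 + c) (t(c, O) = 4 - (c + 8)*(O + 1) = 4 - (8 + c)*(1 + O) = 4 - (1 + O)*(8 + c))
F = -71704 (F = (-4 - 1*0 - 8*(-1) - 1*(-1)*0)*(-17926) = (-4 + 0 + 8 + 0)*(-17926) = 4*(-17926) = -71704)
N = -3353111 (N = -4 + (-989486 - 2363621) = -4 - 3353107 = -3353111)
F - N = -71704 - 1*(-3353111) = -71704 + 3353111 = 3281407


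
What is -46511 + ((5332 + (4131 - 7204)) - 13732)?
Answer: -57984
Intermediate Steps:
-46511 + ((5332 + (4131 - 7204)) - 13732) = -46511 + ((5332 - 3073) - 13732) = -46511 + (2259 - 13732) = -46511 - 11473 = -57984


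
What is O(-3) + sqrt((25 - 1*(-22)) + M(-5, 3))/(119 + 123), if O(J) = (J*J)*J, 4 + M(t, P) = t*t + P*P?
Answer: -27 + sqrt(77)/242 ≈ -26.964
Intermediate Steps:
M(t, P) = -4 + P**2 + t**2 (M(t, P) = -4 + (t*t + P*P) = -4 + (t**2 + P**2) = -4 + (P**2 + t**2) = -4 + P**2 + t**2)
O(J) = J**3 (O(J) = J**2*J = J**3)
O(-3) + sqrt((25 - 1*(-22)) + M(-5, 3))/(119 + 123) = (-3)**3 + sqrt((25 - 1*(-22)) + (-4 + 3**2 + (-5)**2))/(119 + 123) = -27 + sqrt((25 + 22) + (-4 + 9 + 25))/242 = -27 + sqrt(47 + 30)*(1/242) = -27 + sqrt(77)*(1/242) = -27 + sqrt(77)/242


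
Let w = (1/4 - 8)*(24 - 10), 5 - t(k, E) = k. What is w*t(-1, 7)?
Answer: -651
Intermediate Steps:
t(k, E) = 5 - k
w = -217/2 (w = (¼ - 8)*14 = -31/4*14 = -217/2 ≈ -108.50)
w*t(-1, 7) = -217*(5 - 1*(-1))/2 = -217*(5 + 1)/2 = -217/2*6 = -651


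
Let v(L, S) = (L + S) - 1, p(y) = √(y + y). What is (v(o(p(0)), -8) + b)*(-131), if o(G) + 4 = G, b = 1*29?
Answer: -2096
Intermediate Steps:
b = 29
p(y) = √2*√y (p(y) = √(2*y) = √2*√y)
o(G) = -4 + G
v(L, S) = -1 + L + S
(v(o(p(0)), -8) + b)*(-131) = ((-1 + (-4 + √2*√0) - 8) + 29)*(-131) = ((-1 + (-4 + √2*0) - 8) + 29)*(-131) = ((-1 + (-4 + 0) - 8) + 29)*(-131) = ((-1 - 4 - 8) + 29)*(-131) = (-13 + 29)*(-131) = 16*(-131) = -2096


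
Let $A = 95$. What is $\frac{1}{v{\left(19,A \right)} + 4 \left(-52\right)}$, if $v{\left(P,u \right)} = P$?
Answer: $- \frac{1}{189} \approx -0.005291$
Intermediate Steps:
$\frac{1}{v{\left(19,A \right)} + 4 \left(-52\right)} = \frac{1}{19 + 4 \left(-52\right)} = \frac{1}{19 - 208} = \frac{1}{-189} = - \frac{1}{189}$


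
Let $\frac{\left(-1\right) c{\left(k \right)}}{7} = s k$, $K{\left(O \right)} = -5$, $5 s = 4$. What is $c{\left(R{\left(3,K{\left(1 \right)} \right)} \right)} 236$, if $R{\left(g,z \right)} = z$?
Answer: $6608$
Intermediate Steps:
$s = \frac{4}{5}$ ($s = \frac{1}{5} \cdot 4 = \frac{4}{5} \approx 0.8$)
$c{\left(k \right)} = - \frac{28 k}{5}$ ($c{\left(k \right)} = - 7 \frac{4 k}{5} = - \frac{28 k}{5}$)
$c{\left(R{\left(3,K{\left(1 \right)} \right)} \right)} 236 = \left(- \frac{28}{5}\right) \left(-5\right) 236 = 28 \cdot 236 = 6608$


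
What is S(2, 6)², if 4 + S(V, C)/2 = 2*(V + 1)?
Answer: 16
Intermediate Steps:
S(V, C) = -4 + 4*V (S(V, C) = -8 + 2*(2*(V + 1)) = -8 + 2*(2*(1 + V)) = -8 + 2*(2 + 2*V) = -8 + (4 + 4*V) = -4 + 4*V)
S(2, 6)² = (-4 + 4*2)² = (-4 + 8)² = 4² = 16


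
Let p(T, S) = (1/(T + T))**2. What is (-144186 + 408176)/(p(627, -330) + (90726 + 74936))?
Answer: 415128498840/260506145593 ≈ 1.5935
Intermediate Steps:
p(T, S) = 1/(4*T**2) (p(T, S) = (1/(2*T))**2 = 1/(4*T**2))
(-144186 + 408176)/(p(627, -330) + (90726 + 74936)) = (-144186 + 408176)/((1/4)/627**2 + (90726 + 74936)) = 263990/((1/4)*(1/393129) + 165662) = 263990/(1/1572516 + 165662) = 263990/(260506145593/1572516) = 263990*(1572516/260506145593) = 415128498840/260506145593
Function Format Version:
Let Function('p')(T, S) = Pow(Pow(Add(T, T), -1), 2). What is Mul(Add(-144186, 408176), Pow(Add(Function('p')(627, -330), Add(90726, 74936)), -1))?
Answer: Rational(415128498840, 260506145593) ≈ 1.5935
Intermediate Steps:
Function('p')(T, S) = Mul(Rational(1, 4), Pow(T, -2)) (Function('p')(T, S) = Pow(Pow(Mul(2, T), -1), 2) = Pow(Mul(Rational(1, 2), Pow(T, -1)), 2) = Mul(Rational(1, 4), Pow(T, -2)))
Mul(Add(-144186, 408176), Pow(Add(Function('p')(627, -330), Add(90726, 74936)), -1)) = Mul(Add(-144186, 408176), Pow(Add(Mul(Rational(1, 4), Pow(627, -2)), Add(90726, 74936)), -1)) = Mul(263990, Pow(Add(Mul(Rational(1, 4), Rational(1, 393129)), 165662), -1)) = Mul(263990, Pow(Add(Rational(1, 1572516), 165662), -1)) = Mul(263990, Pow(Rational(260506145593, 1572516), -1)) = Mul(263990, Rational(1572516, 260506145593)) = Rational(415128498840, 260506145593)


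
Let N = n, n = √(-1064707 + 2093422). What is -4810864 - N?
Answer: -4810864 - √1028715 ≈ -4.8119e+6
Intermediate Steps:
n = √1028715 ≈ 1014.3
N = √1028715 ≈ 1014.3
-4810864 - N = -4810864 - √1028715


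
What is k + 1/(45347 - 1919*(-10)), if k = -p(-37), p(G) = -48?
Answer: 3097777/64537 ≈ 48.000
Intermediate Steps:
k = 48 (k = -1*(-48) = 48)
k + 1/(45347 - 1919*(-10)) = 48 + 1/(45347 - 1919*(-10)) = 48 + 1/(45347 + 19190) = 48 + 1/64537 = 3097777/64537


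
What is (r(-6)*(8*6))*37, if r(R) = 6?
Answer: 10656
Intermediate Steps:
(r(-6)*(8*6))*37 = (6*(8*6))*37 = (6*48)*37 = 288*37 = 10656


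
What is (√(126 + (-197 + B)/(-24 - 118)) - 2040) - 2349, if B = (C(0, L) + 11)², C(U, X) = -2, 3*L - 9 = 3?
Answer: -4389 + 2*√159821/71 ≈ -4377.7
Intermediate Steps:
L = 4 (L = 3 + (⅓)*3 = 3 + 1 = 4)
B = 81 (B = (-2 + 11)² = 9² = 81)
(√(126 + (-197 + B)/(-24 - 118)) - 2040) - 2349 = (√(126 + (-197 + 81)/(-24 - 118)) - 2040) - 2349 = (√(126 - 116/(-142)) - 2040) - 2349 = (√(126 - 116*(-1/142)) - 2040) - 2349 = (√(126 + 58/71) - 2040) - 2349 = (√(9004/71) - 2040) - 2349 = (2*√159821/71 - 2040) - 2349 = (-2040 + 2*√159821/71) - 2349 = -4389 + 2*√159821/71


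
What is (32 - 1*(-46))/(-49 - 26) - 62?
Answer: -1576/25 ≈ -63.040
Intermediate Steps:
(32 - 1*(-46))/(-49 - 26) - 62 = (32 + 46)/(-75) - 62 = -1/75*78 - 62 = -26/25 - 62 = -1576/25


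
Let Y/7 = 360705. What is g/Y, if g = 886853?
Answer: 886853/2524935 ≈ 0.35124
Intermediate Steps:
Y = 2524935 (Y = 7*360705 = 2524935)
g/Y = 886853/2524935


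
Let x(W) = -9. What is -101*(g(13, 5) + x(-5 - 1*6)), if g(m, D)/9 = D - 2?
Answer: -1818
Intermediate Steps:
g(m, D) = -18 + 9*D (g(m, D) = 9*(D - 2) = 9*(-2 + D) = -18 + 9*D)
-101*(g(13, 5) + x(-5 - 1*6)) = -101*((-18 + 9*5) - 9) = -101*((-18 + 45) - 9) = -101*(27 - 9) = -101*18 = -1818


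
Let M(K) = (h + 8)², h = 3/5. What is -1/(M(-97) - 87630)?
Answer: 25/2188901 ≈ 1.1421e-5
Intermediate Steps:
h = ⅗ (h = 3*(⅕) = ⅗ ≈ 0.60000)
M(K) = 1849/25 (M(K) = (⅗ + 8)² = (43/5)² = 1849/25)
-1/(M(-97) - 87630) = -1/(1849/25 - 87630) = -1/(-2188901/25) = -1*(-25/2188901) = 25/2188901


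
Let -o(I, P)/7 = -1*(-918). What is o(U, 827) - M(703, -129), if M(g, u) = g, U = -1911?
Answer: -7129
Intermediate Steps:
o(I, P) = -6426 (o(I, P) = -(-7)*(-918) = -7*918 = -6426)
o(U, 827) - M(703, -129) = -6426 - 1*703 = -6426 - 703 = -7129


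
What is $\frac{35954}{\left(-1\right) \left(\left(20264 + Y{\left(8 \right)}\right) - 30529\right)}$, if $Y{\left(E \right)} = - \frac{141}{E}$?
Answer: $\frac{287632}{82261} \approx 3.4966$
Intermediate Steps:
$\frac{35954}{\left(-1\right) \left(\left(20264 + Y{\left(8 \right)}\right) - 30529\right)} = \frac{35954}{\left(-1\right) \left(\left(20264 - \frac{141}{8}\right) - 30529\right)} = \frac{35954}{\left(-1\right) \left(\frac{161971}{8} - 30529\right)} = \frac{35954}{\left(-1\right) \left(- \frac{82261}{8}\right)} = \frac{35954}{\frac{82261}{8}} = 35954 \cdot \frac{8}{82261} = \frac{287632}{82261}$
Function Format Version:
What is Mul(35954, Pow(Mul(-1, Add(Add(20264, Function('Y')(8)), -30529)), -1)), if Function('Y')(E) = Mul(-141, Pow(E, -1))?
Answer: Rational(287632, 82261) ≈ 3.4966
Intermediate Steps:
Mul(35954, Pow(Mul(-1, Add(Add(20264, Function('Y')(8)), -30529)), -1)) = Mul(35954, Pow(Mul(-1, Add(Add(20264, Mul(-141, Pow(8, -1))), -30529)), -1)) = Mul(35954, Pow(Mul(-1, Add(Add(20264, Mul(-141, Rational(1, 8))), -30529)), -1)) = Mul(35954, Pow(Mul(-1, Add(Add(20264, Rational(-141, 8)), -30529)), -1)) = Mul(35954, Pow(Mul(-1, Add(Rational(161971, 8), -30529)), -1)) = Mul(35954, Pow(Mul(-1, Rational(-82261, 8)), -1)) = Mul(35954, Pow(Rational(82261, 8), -1)) = Mul(35954, Rational(8, 82261)) = Rational(287632, 82261)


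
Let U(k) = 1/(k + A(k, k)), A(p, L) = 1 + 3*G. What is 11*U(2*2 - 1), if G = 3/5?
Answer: 55/29 ≈ 1.8966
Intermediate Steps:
G = ⅗ (G = 3*(⅕) = ⅗ ≈ 0.60000)
A(p, L) = 14/5 (A(p, L) = 1 + 3*(⅗) = 1 + 9/5 = 14/5)
U(k) = 1/(14/5 + k) (U(k) = 1/(k + 14/5) = 1/(14/5 + k))
11*U(2*2 - 1) = 11*(5/(14 + 5*(2*2 - 1))) = 11*(5/(14 + 5*(4 - 1))) = 11*(5/(14 + 5*3)) = 11*(5/(14 + 15)) = 11*(5/29) = 55/29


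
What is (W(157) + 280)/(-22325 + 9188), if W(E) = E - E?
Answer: -280/13137 ≈ -0.021314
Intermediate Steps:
W(E) = 0
(W(157) + 280)/(-22325 + 9188) = (0 + 280)/(-22325 + 9188) = 280/(-13137) = 280*(-1/13137) = -280/13137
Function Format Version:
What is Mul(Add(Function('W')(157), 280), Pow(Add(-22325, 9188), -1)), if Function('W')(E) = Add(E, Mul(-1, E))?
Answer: Rational(-280, 13137) ≈ -0.021314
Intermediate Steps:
Function('W')(E) = 0
Mul(Add(Function('W')(157), 280), Pow(Add(-22325, 9188), -1)) = Mul(Add(0, 280), Pow(Add(-22325, 9188), -1)) = Mul(280, Pow(-13137, -1)) = Mul(280, Rational(-1, 13137)) = Rational(-280, 13137)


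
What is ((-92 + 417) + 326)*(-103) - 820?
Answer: -67873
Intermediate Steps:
((-92 + 417) + 326)*(-103) - 820 = (325 + 326)*(-103) - 820 = 651*(-103) - 820 = -67053 - 820 = -67873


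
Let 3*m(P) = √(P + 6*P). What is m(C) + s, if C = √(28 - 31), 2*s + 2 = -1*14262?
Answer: -7132 + 3^(¼)*√7*√I/3 ≈ -7131.2 + 0.82072*I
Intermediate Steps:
s = -7132 (s = -1 + (-1*14262)/2 = -1 + (½)*(-14262) = -1 - 7131 = -7132)
C = I*√3 (C = √(-3) = I*√3 ≈ 1.732*I)
m(P) = √7*√P/3 (m(P) = √(P + 6*P)/3 = √(7*P)/3 = (√7*√P)/3 = √7*√P/3)
m(C) + s = √7*√(I*√3)/3 - 7132 = √7*(3^(¼)*√I)/3 - 7132 = 3^(¼)*√7*√I/3 - 7132 = -7132 + 3^(¼)*√7*√I/3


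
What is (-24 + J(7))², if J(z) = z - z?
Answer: 576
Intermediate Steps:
J(z) = 0
(-24 + J(7))² = (-24 + 0)² = (-24)² = 576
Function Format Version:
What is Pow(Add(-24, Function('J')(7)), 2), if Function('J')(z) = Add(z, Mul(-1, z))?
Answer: 576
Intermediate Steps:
Function('J')(z) = 0
Pow(Add(-24, Function('J')(7)), 2) = Pow(Add(-24, 0), 2) = Pow(-24, 2) = 576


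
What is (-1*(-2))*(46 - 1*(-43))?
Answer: 178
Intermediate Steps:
(-1*(-2))*(46 - 1*(-43)) = 2*(46 + 43) = 2*89 = 178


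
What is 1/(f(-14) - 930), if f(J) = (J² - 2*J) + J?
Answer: -1/720 ≈ -0.0013889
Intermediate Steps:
f(J) = J² - J
1/(f(-14) - 930) = 1/(-14*(-1 - 14) - 930) = 1/(-14*(-15) - 930) = 1/(210 - 930) = 1/(-720) = -1/720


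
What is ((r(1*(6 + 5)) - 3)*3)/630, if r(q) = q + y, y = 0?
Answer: 4/105 ≈ 0.038095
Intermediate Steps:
r(q) = q (r(q) = q + 0 = q)
((r(1*(6 + 5)) - 3)*3)/630 = ((1*(6 + 5) - 3)*3)/630 = ((1*11 - 3)*3)*(1/630) = ((11 - 3)*3)*(1/630) = (8*3)*(1/630) = 24*(1/630) = 4/105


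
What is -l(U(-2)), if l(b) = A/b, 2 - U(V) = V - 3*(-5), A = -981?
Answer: -981/11 ≈ -89.182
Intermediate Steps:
U(V) = -13 - V (U(V) = 2 - (V - 3*(-5)) = 2 - (V + 15) = 2 - (15 + V) = 2 + (-15 - V) = -13 - V)
l(b) = -981/b
-l(U(-2)) = -(-981)/(-13 - 1*(-2)) = -(-981)/(-13 + 2) = -(-981)/(-11) = -(-981)*(-1)/11 = -1*981/11 = -981/11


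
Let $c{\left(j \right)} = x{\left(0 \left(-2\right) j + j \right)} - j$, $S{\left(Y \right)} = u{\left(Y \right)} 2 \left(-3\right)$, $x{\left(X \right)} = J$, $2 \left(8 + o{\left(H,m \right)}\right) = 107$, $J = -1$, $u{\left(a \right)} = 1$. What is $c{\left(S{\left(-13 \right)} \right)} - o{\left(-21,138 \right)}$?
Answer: $- \frac{81}{2} \approx -40.5$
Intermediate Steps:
$o{\left(H,m \right)} = \frac{91}{2}$ ($o{\left(H,m \right)} = -8 + \frac{1}{2} \cdot 107 = -8 + \frac{107}{2} = \frac{91}{2}$)
$x{\left(X \right)} = -1$
$S{\left(Y \right)} = -6$ ($S{\left(Y \right)} = 1 \cdot 2 \left(-3\right) = 2 \left(-3\right) = -6$)
$c{\left(j \right)} = -1 - j$
$c{\left(S{\left(-13 \right)} \right)} - o{\left(-21,138 \right)} = \left(-1 - -6\right) - \frac{91}{2} = \left(-1 + 6\right) - \frac{91}{2} = 5 - \frac{91}{2} = - \frac{81}{2}$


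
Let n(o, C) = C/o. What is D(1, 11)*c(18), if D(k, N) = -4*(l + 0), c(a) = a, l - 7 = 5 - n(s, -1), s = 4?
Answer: -882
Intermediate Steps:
l = 49/4 (l = 7 + (5 - (-1)/4) = 7 + (5 - 1*(-1/4)) = 7 + (5 + 1/4) = 7 + 21/4 = 49/4 ≈ 12.250)
D(k, N) = -49 (D(k, N) = -4*(49/4 + 0) = -4*49/4 = -49)
D(1, 11)*c(18) = -49*18 = -882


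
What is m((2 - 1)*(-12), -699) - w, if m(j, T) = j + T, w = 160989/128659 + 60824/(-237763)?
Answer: -21780190392478/30590349817 ≈ -712.00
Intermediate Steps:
w = 30451672591/30590349817 (w = 160989*(1/128659) + 60824*(-1/237763) = 160989/128659 - 60824/237763 = 30451672591/30590349817 ≈ 0.99547)
m(j, T) = T + j
m((2 - 1)*(-12), -699) - w = (-699 + (2 - 1)*(-12)) - 1*30451672591/30590349817 = (-699 + 1*(-12)) - 30451672591/30590349817 = (-699 - 12) - 30451672591/30590349817 = -711 - 30451672591/30590349817 = -21780190392478/30590349817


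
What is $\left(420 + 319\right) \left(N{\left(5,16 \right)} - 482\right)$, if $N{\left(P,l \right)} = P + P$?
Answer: $-348808$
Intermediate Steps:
$N{\left(P,l \right)} = 2 P$
$\left(420 + 319\right) \left(N{\left(5,16 \right)} - 482\right) = \left(420 + 319\right) \left(2 \cdot 5 - 482\right) = 739 \left(10 - 482\right) = 739 \left(-472\right) = -348808$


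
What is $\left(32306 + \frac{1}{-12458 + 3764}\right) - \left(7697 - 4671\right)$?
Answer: $\frac{254560319}{8694} \approx 29280.0$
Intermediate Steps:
$\left(32306 + \frac{1}{-12458 + 3764}\right) - \left(7697 - 4671\right) = \left(32306 + \frac{1}{-8694}\right) - 3026 = \left(32306 - \frac{1}{8694}\right) - 3026 = \frac{280868363}{8694} + \left(-4243 + 1217\right) = \frac{280868363}{8694} - 3026 = \frac{254560319}{8694}$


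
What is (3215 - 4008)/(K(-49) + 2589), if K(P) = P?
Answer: -793/2540 ≈ -0.31220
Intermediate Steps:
(3215 - 4008)/(K(-49) + 2589) = (3215 - 4008)/(-49 + 2589) = -793/2540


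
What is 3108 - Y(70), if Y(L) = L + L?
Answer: 2968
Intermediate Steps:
Y(L) = 2*L
3108 - Y(70) = 3108 - 2*70 = 3108 - 1*140 = 3108 - 140 = 2968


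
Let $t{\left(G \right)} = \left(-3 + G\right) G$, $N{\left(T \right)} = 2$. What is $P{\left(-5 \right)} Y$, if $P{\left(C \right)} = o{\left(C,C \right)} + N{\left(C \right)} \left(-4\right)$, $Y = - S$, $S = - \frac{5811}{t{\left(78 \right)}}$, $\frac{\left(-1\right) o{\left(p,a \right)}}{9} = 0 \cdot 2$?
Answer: $- \frac{596}{75} \approx -7.9467$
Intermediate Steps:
$t{\left(G \right)} = G \left(-3 + G\right)$
$o{\left(p,a \right)} = 0$ ($o{\left(p,a \right)} = - 9 \cdot 0 \cdot 2 = \left(-9\right) 0 = 0$)
$S = - \frac{149}{150}$ ($S = - \frac{5811}{78 \left(-3 + 78\right)} = - \frac{5811}{78 \cdot 75} = - \frac{5811}{5850} = \left(-5811\right) \frac{1}{5850} = - \frac{149}{150} \approx -0.99333$)
$Y = \frac{149}{150}$ ($Y = \left(-1\right) \left(- \frac{149}{150}\right) = \frac{149}{150} \approx 0.99333$)
$P{\left(C \right)} = -8$ ($P{\left(C \right)} = 0 + 2 \left(-4\right) = 0 - 8 = -8$)
$P{\left(-5 \right)} Y = \left(-8\right) \frac{149}{150} = - \frac{596}{75}$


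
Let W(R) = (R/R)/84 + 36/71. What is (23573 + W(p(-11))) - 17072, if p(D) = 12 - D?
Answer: 38775059/5964 ≈ 6501.5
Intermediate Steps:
W(R) = 3095/5964 (W(R) = 1*(1/84) + 36*(1/71) = 1/84 + 36/71 = 3095/5964)
(23573 + W(p(-11))) - 17072 = (23573 + 3095/5964) - 17072 = 140592467/5964 - 17072 = 38775059/5964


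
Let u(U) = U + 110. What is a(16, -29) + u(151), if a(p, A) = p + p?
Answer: 293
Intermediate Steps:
u(U) = 110 + U
a(p, A) = 2*p
a(16, -29) + u(151) = 2*16 + (110 + 151) = 32 + 261 = 293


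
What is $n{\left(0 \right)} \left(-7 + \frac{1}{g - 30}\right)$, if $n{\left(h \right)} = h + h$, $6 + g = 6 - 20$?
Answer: $0$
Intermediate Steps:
$g = -20$ ($g = -6 + \left(6 - 20\right) = -6 - 14 = -20$)
$n{\left(h \right)} = 2 h$
$n{\left(0 \right)} \left(-7 + \frac{1}{g - 30}\right) = 2 \cdot 0 \left(-7 + \frac{1}{-20 - 30}\right) = 0 \left(-7 + \frac{1}{-50}\right) = 0 \left(-7 - \frac{1}{50}\right) = 0 \left(- \frac{351}{50}\right) = 0$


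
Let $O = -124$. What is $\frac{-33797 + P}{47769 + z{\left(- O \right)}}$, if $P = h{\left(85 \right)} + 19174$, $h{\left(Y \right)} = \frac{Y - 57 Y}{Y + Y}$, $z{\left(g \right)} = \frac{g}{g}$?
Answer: $- \frac{14651}{47770} \approx -0.3067$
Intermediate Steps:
$z{\left(g \right)} = 1$
$h{\left(Y \right)} = -28$ ($h{\left(Y \right)} = \frac{\left(-56\right) Y}{2 Y} = - 56 Y \frac{1}{2 Y} = -28$)
$P = 19146$ ($P = -28 + 19174 = 19146$)
$\frac{-33797 + P}{47769 + z{\left(- O \right)}} = \frac{-33797 + 19146}{47769 + 1} = - \frac{14651}{47770}$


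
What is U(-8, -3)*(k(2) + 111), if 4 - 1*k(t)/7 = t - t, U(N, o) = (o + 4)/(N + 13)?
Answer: 139/5 ≈ 27.800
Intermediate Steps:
U(N, o) = (4 + o)/(13 + N)
k(t) = 28 (k(t) = 28 - 7*(t - t) = 28 - 7*0 = 28 + 0 = 28)
U(-8, -3)*(k(2) + 111) = ((4 - 3)/(13 - 8))*(28 + 111) = (1/5)*139 = ((⅕)*1)*139 = (⅕)*139 = 139/5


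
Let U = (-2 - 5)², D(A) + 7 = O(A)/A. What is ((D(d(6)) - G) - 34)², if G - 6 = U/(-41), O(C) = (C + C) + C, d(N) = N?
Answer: 3080025/1681 ≈ 1832.3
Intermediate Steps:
O(C) = 3*C (O(C) = 2*C + C = 3*C)
D(A) = -4 (D(A) = -7 + (3*A)/A = -7 + 3 = -4)
U = 49 (U = (-7)² = 49)
G = 197/41 (G = 6 + 49/(-41) = 6 + 49*(-1/41) = 6 - 49/41 = 197/41 ≈ 4.8049)
((D(d(6)) - G) - 34)² = ((-4 - 1*197/41) - 34)² = ((-4 - 197/41) - 34)² = (-361/41 - 34)² = (-1755/41)² = 3080025/1681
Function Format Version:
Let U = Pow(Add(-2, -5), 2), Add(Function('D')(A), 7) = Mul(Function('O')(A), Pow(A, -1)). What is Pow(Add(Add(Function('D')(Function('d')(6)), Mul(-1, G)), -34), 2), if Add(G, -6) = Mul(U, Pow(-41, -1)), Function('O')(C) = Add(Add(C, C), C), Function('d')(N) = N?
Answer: Rational(3080025, 1681) ≈ 1832.3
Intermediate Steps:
Function('O')(C) = Mul(3, C) (Function('O')(C) = Add(Mul(2, C), C) = Mul(3, C))
Function('D')(A) = -4 (Function('D')(A) = Add(-7, Mul(Mul(3, A), Pow(A, -1))) = Add(-7, 3) = -4)
U = 49 (U = Pow(-7, 2) = 49)
G = Rational(197, 41) (G = Add(6, Mul(49, Pow(-41, -1))) = Add(6, Mul(49, Rational(-1, 41))) = Add(6, Rational(-49, 41)) = Rational(197, 41) ≈ 4.8049)
Pow(Add(Add(Function('D')(Function('d')(6)), Mul(-1, G)), -34), 2) = Pow(Add(Add(-4, Mul(-1, Rational(197, 41))), -34), 2) = Pow(Add(Add(-4, Rational(-197, 41)), -34), 2) = Pow(Add(Rational(-361, 41), -34), 2) = Pow(Rational(-1755, 41), 2) = Rational(3080025, 1681)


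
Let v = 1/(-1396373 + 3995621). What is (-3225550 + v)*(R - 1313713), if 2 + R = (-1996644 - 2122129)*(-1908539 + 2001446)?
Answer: 534709661557809806234929/433208 ≈ 1.2343e+18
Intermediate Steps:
v = 1/2599248 ≈ 3.8473e-7
R = -382662843113 (R = -2 + (-1996644 - 2122129)*(-1908539 + 2001446) = -2 - 4118773*92907 = -2 - 382662843111 = -382662843113)
(-3225550 + v)*(R - 1313713) = (-3225550 + 1/2599248)*(-382662843113 - 1313713) = -8384004386399/2599248*(-382664156826) = 534709661557809806234929/433208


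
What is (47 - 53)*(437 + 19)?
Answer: -2736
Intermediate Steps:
(47 - 53)*(437 + 19) = -6*456 = -2736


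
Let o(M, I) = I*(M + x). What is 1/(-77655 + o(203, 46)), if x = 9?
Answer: -1/67903 ≈ -1.4727e-5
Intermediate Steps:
o(M, I) = I*(9 + M) (o(M, I) = I*(M + 9) = I*(9 + M))
1/(-77655 + o(203, 46)) = 1/(-77655 + 46*(9 + 203)) = 1/(-77655 + 46*212) = 1/(-77655 + 9752) = 1/(-67903) = -1/67903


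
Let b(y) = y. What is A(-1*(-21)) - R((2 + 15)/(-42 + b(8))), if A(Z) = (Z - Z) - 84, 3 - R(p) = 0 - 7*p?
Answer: -167/2 ≈ -83.500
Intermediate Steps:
R(p) = 3 + 7*p (R(p) = 3 - (0 - 7*p) = 3 - (-7)*p = 3 + 7*p)
A(Z) = -84 (A(Z) = 0 - 84 = -84)
A(-1*(-21)) - R((2 + 15)/(-42 + b(8))) = -84 - (3 + 7*((2 + 15)/(-42 + 8))) = -84 - (3 + 7*(17/(-34))) = -84 - (3 + 7*(17*(-1/34))) = -84 - (3 + 7*(-½)) = -84 - (3 - 7/2) = -84 - 1*(-½) = -84 + ½ = -167/2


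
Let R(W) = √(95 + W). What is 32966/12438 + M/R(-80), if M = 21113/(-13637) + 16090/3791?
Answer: 16483/6219 + 139379947*√15/775468005 ≈ 3.3465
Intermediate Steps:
M = 139379947/51697867 (M = 21113*(-1/13637) + 16090*(1/3791) = -21113/13637 + 16090/3791 = 139379947/51697867 ≈ 2.6960)
32966/12438 + M/R(-80) = 32966/12438 + 139379947/(51697867*(√(95 - 80))) = 32966*(1/12438) + 139379947/(51697867*(√15)) = 16483/6219 + 139379947*(√15/15)/51697867 = 16483/6219 + 139379947*√15/775468005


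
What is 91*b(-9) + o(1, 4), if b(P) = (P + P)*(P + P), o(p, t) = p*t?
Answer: 29488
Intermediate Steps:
b(P) = 4*P**2 (b(P) = (2*P)*(2*P) = 4*P**2)
91*b(-9) + o(1, 4) = 91*(4*(-9)**2) + 1*4 = 91*(4*81) + 4 = 91*324 + 4 = 29484 + 4 = 29488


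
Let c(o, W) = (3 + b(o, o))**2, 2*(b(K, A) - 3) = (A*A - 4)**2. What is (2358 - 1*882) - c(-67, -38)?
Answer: -404622759560265/4 ≈ -1.0116e+14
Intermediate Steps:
b(K, A) = 3 + (-4 + A**2)**2/2 (b(K, A) = 3 + (A*A - 4)**2/2 = 3 + (A**2 - 4)**2/2 = 3 + (-4 + A**2)**2/2)
c(o, W) = (6 + (-4 + o**2)**2/2)**2 (c(o, W) = (3 + (3 + (-4 + o**2)**2/2))**2 = (6 + (-4 + o**2)**2/2)**2)
(2358 - 1*882) - c(-67, -38) = (2358 - 1*882) - (12 + (-4 + (-67)**2)**2)**2/4 = (2358 - 882) - (12 + (-4 + 4489)**2)**2/4 = 1476 - (12 + 4485**2)**2/4 = 1476 - (12 + 20115225)**2/4 = 1476 - 20115237**2/4 = 1476 - 404622759566169/4 = -404622759560265/4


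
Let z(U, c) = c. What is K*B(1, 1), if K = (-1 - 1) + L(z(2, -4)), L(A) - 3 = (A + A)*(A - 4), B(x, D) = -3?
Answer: -195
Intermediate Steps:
L(A) = 3 + 2*A*(-4 + A) (L(A) = 3 + (A + A)*(A - 4) = 3 + (2*A)*(-4 + A) = 3 + 2*A*(-4 + A))
K = 65 (K = (-1 - 1) + (3 - 8*(-4) + 2*(-4)**2) = -2 + (3 + 32 + 2*16) = -2 + (3 + 32 + 32) = -2 + 67 = 65)
K*B(1, 1) = 65*(-3) = -195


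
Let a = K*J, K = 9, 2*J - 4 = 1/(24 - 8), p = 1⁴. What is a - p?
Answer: 553/32 ≈ 17.281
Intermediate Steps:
p = 1
J = 65/32 (J = 2 + 1/(2*(24 - 8)) = 2 + (½)/16 = 2 + (½)*(1/16) = 2 + 1/32 = 65/32 ≈ 2.0313)
a = 585/32 (a = 9*(65/32) = 585/32 ≈ 18.281)
a - p = 585/32 - 1*1 = 585/32 - 1 = 553/32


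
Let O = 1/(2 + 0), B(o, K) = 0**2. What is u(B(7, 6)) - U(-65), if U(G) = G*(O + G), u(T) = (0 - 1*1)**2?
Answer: -8383/2 ≈ -4191.5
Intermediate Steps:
B(o, K) = 0
O = 1/2 ≈ 0.50000
u(T) = 1 (u(T) = (0 - 1)**2 = (-1)**2 = 1)
U(G) = G*(1/2 + G)
u(B(7, 6)) - U(-65) = 1 - (-65)*(1/2 - 65) = 1 - (-65)*(-129)/2 = 1 - 1*8385/2 = 1 - 8385/2 = -8383/2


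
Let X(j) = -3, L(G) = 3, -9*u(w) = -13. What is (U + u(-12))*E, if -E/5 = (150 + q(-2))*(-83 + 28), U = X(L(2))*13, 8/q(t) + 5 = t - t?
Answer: -13793780/9 ≈ -1.5326e+6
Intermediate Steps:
q(t) = -8/5 (q(t) = 8/(-5 + (t - t)) = 8/(-5 + 0) = 8/(-5) = 8*(-⅕) = -8/5)
u(w) = 13/9 (u(w) = -⅑*(-13) = 13/9)
U = -39 (U = -3*13 = -39)
E = 40810 (E = -5*(150 - 8/5)*(-83 + 28) = -742*(-55) = -5*(-8162) = 40810)
(U + u(-12))*E = (-39 + 13/9)*40810 = -338/9*40810 = -13793780/9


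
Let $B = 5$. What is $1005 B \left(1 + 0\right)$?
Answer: $5025$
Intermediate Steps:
$1005 B \left(1 + 0\right) = 1005 \cdot 5 \left(1 + 0\right) = 1005 \cdot 5 \cdot 1 = 1005 \cdot 5 = 5025$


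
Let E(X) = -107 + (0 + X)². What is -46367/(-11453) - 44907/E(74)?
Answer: -20413496/4730089 ≈ -4.3157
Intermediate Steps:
E(X) = -107 + X²
-46367/(-11453) - 44907/E(74) = -46367/(-11453) - 44907/(-107 + 74²) = -46367*(-1/11453) - 44907/(-107 + 5476) = 46367/11453 - 44907/5369 = -20413496/4730089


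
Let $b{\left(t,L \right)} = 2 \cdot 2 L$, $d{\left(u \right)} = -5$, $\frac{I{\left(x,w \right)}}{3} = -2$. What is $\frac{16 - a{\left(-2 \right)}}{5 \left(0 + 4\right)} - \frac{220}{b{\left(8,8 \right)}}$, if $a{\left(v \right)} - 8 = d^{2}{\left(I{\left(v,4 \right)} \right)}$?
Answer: $- \frac{309}{40} \approx -7.725$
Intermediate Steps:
$I{\left(x,w \right)} = -6$ ($I{\left(x,w \right)} = 3 \left(-2\right) = -6$)
$b{\left(t,L \right)} = 4 L$
$a{\left(v \right)} = 33$ ($a{\left(v \right)} = 8 + \left(-5\right)^{2} = 8 + 25 = 33$)
$\frac{16 - a{\left(-2 \right)}}{5 \left(0 + 4\right)} - \frac{220}{b{\left(8,8 \right)}} = \frac{16 - 33}{5 \left(0 + 4\right)} - \frac{220}{4 \cdot 8} = \frac{16 - 33}{5 \cdot 4} - \frac{220}{32} = - \frac{17}{20} - \frac{55}{8} = - \frac{309}{40}$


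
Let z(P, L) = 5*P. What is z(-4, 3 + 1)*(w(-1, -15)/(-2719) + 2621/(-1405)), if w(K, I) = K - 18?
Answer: 28399216/764039 ≈ 37.170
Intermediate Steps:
w(K, I) = -18 + K
z(-4, 3 + 1)*(w(-1, -15)/(-2719) + 2621/(-1405)) = (5*(-4))*((-18 - 1)/(-2719) + 2621/(-1405)) = -20*(-19*(-1/2719) + 2621*(-1/1405)) = -20*(19/2719 - 2621/1405) = -20*(-7099804/3820195) = 28399216/764039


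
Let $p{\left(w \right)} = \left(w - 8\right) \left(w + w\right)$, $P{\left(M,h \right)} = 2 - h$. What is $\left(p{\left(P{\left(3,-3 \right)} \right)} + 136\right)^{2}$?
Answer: $11236$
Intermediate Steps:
$p{\left(w \right)} = 2 w \left(-8 + w\right)$ ($p{\left(w \right)} = \left(-8 + w\right) 2 w = 2 w \left(-8 + w\right)$)
$\left(p{\left(P{\left(3,-3 \right)} \right)} + 136\right)^{2} = \left(2 \left(2 - -3\right) \left(-8 + \left(2 - -3\right)\right) + 136\right)^{2} = \left(2 \left(2 + 3\right) \left(-8 + \left(2 + 3\right)\right) + 136\right)^{2} = \left(2 \cdot 5 \left(-8 + 5\right) + 136\right)^{2} = \left(2 \cdot 5 \left(-3\right) + 136\right)^{2} = \left(-30 + 136\right)^{2} = 106^{2} = 11236$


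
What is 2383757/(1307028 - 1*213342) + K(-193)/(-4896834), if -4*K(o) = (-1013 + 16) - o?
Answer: 972720207871/446299899177 ≈ 2.1795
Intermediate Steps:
K(o) = 997/4 + o/4 (K(o) = -((-1013 + 16) - o)/4 = -(-997 - o)/4 = 997/4 + o/4)
2383757/(1307028 - 1*213342) + K(-193)/(-4896834) = 2383757/(1307028 - 1*213342) + (997/4 + (¼)*(-193))/(-4896834) = 2383757/(1307028 - 213342) + (997/4 - 193/4)*(-1/4896834) = 2383757/1093686 + 201*(-1/4896834) = 2383757*(1/1093686) - 67/1632278 = 2383757/1093686 - 67/1632278 = 972720207871/446299899177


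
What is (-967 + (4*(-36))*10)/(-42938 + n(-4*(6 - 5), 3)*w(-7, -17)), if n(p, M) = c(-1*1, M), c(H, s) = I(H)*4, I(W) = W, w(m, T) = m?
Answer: 2407/42910 ≈ 0.056094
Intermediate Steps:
c(H, s) = 4*H (c(H, s) = H*4 = 4*H)
n(p, M) = -4 (n(p, M) = 4*(-1*1) = 4*(-1) = -4)
(-967 + (4*(-36))*10)/(-42938 + n(-4*(6 - 5), 3)*w(-7, -17)) = (-967 + (4*(-36))*10)/(-42938 - 4*(-7)) = (-967 - 144*10)/(-42938 + 28) = (-967 - 1440)/(-42910) = -2407*(-1/42910) = 2407/42910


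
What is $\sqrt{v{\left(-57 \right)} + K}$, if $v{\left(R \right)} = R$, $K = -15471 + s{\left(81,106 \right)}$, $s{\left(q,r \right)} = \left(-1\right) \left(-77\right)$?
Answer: $i \sqrt{15451} \approx 124.3 i$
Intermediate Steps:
$s{\left(q,r \right)} = 77$
$K = -15394$ ($K = -15471 + 77 = -15394$)
$\sqrt{v{\left(-57 \right)} + K} = \sqrt{-57 - 15394} = \sqrt{-15451} = i \sqrt{15451}$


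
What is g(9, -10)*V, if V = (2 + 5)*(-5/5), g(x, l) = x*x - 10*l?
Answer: -1267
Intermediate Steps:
g(x, l) = x**2 - 10*l
V = -7 (V = 7*(-5*1/5) = 7*(-1) = -7)
g(9, -10)*V = (9**2 - 10*(-10))*(-7) = (81 + 100)*(-7) = 181*(-7) = -1267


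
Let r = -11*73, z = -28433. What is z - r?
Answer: -27630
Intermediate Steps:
r = -803
z - r = -28433 - 1*(-803) = -28433 + 803 = -27630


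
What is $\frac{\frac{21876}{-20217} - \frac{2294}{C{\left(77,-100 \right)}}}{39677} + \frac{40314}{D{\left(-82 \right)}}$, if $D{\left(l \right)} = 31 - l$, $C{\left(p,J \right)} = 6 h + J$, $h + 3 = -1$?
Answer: $\frac{21558607482051}{60428626478} \approx 356.76$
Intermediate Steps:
$h = -4$ ($h = -3 - 1 = -4$)
$C{\left(p,J \right)} = -24 + J$ ($C{\left(p,J \right)} = 6 \left(-4\right) + J = -24 + J$)
$\frac{\frac{21876}{-20217} - \frac{2294}{C{\left(77,-100 \right)}}}{39677} + \frac{40314}{D{\left(-82 \right)}} = \frac{\frac{21876}{-20217} - \frac{2294}{-24 - 100}}{39677} + \frac{40314}{31 - -82} = \left(21876 \left(- \frac{1}{20217}\right) - \frac{2294}{-124}\right) \frac{1}{39677} + \frac{40314}{31 + 82} = \left(- \frac{7292}{6739} - - \frac{37}{2}\right) \frac{1}{39677} + \frac{40314}{113} = \left(- \frac{7292}{6739} + \frac{37}{2}\right) \frac{1}{39677} + 40314 \cdot \frac{1}{113} = \frac{234759}{13478} \cdot \frac{1}{39677} + \frac{40314}{113} = \frac{234759}{534766606} + \frac{40314}{113} = \frac{21558607482051}{60428626478}$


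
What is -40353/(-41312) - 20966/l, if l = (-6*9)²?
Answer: -187119511/30116448 ≈ -6.2132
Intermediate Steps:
l = 2916 (l = (-54)² = 2916)
-40353/(-41312) - 20966/l = -40353/(-41312) - 20966/2916 = -40353*(-1/41312) - 20966*1/2916 = 40353/41312 - 10483/1458 = -187119511/30116448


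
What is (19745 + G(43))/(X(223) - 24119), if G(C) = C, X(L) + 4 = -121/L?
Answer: -2206362/2689775 ≈ -0.82028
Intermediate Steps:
X(L) = -4 - 121/L
(19745 + G(43))/(X(223) - 24119) = (19745 + 43)/((-4 - 121/223) - 24119) = 19788/((-4 - 121*1/223) - 24119) = 19788/((-4 - 121/223) - 24119) = 19788/(-1013/223 - 24119) = 19788/(-5379550/223) = 19788*(-223/5379550) = -2206362/2689775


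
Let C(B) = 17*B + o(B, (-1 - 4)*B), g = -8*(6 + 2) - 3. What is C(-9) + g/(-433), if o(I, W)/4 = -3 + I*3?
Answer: -118142/433 ≈ -272.85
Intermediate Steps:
o(I, W) = -12 + 12*I (o(I, W) = 4*(-3 + I*3) = 4*(-3 + 3*I) = -12 + 12*I)
g = -67 (g = -8*8 - 3 = -64 - 3 = -67)
C(B) = -12 + 29*B (C(B) = 17*B + (-12 + 12*B) = -12 + 29*B)
C(-9) + g/(-433) = (-12 + 29*(-9)) - 67/(-433) = (-12 - 261) - 67*(-1/433) = -273 + 67/433 = -118142/433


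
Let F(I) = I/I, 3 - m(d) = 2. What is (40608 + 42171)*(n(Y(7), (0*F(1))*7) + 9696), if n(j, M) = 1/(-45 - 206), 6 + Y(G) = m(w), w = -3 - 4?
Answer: 201458838405/251 ≈ 8.0262e+8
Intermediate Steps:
w = -7
m(d) = 1 (m(d) = 3 - 1*2 = 3 - 2 = 1)
F(I) = 1
Y(G) = -5 (Y(G) = -6 + 1 = -5)
n(j, M) = -1/251 (n(j, M) = 1/(-251) = -1/251)
(40608 + 42171)*(n(Y(7), (0*F(1))*7) + 9696) = (40608 + 42171)*(-1/251 + 9696) = 82779*(2433695/251) = 201458838405/251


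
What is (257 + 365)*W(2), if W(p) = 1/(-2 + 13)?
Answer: 622/11 ≈ 56.545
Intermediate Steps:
W(p) = 1/11
(257 + 365)*W(2) = (257 + 365)*(1/11) = 622*(1/11) = 622/11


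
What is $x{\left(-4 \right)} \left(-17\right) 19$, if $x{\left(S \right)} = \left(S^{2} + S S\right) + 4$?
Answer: $-11628$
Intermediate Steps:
$x{\left(S \right)} = 4 + 2 S^{2}$ ($x{\left(S \right)} = \left(S^{2} + S^{2}\right) + 4 = 2 S^{2} + 4 = 4 + 2 S^{2}$)
$x{\left(-4 \right)} \left(-17\right) 19 = \left(4 + 2 \left(-4\right)^{2}\right) \left(-17\right) 19 = \left(4 + 2 \cdot 16\right) \left(-17\right) 19 = \left(4 + 32\right) \left(-17\right) 19 = 36 \left(-17\right) 19 = \left(-612\right) 19 = -11628$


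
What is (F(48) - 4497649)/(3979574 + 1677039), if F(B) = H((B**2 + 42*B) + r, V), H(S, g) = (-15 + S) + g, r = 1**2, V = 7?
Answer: -4493336/5656613 ≈ -0.79435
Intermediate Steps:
r = 1
H(S, g) = -15 + S + g
F(B) = -7 + B**2 + 42*B (F(B) = -15 + ((B**2 + 42*B) + 1) + 7 = -15 + (1 + B**2 + 42*B) + 7 = -7 + B**2 + 42*B)
(F(48) - 4497649)/(3979574 + 1677039) = ((-7 + 48**2 + 42*48) - 4497649)/(3979574 + 1677039) = ((-7 + 2304 + 2016) - 4497649)/5656613 = (4313 - 4497649)*(1/5656613) = -4493336*1/5656613 = -4493336/5656613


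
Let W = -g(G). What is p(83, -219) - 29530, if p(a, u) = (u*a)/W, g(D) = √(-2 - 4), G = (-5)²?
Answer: -29530 - 6059*I*√6/2 ≈ -29530.0 - 7420.7*I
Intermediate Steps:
G = 25
g(D) = I*√6 (g(D) = √(-6) = I*√6)
W = -I*√6 ≈ -2.4495*I
p(a, u) = I*a*u*√6/6 (p(a, u) = (u*a)/((-I*√6)) = (a*u)*(I*√6/6) = I*a*u*√6/6)
p(83, -219) - 29530 = (⅙)*I*83*(-219)*√6 - 29530 = -6059*I*√6/2 - 29530 = -29530 - 6059*I*√6/2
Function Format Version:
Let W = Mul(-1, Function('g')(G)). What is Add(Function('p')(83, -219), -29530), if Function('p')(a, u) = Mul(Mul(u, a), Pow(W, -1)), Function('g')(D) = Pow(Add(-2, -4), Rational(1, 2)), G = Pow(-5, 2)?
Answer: Add(-29530, Mul(Rational(-6059, 2), I, Pow(6, Rational(1, 2)))) ≈ Add(-29530., Mul(-7420.7, I))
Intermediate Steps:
G = 25
Function('g')(D) = Mul(I, Pow(6, Rational(1, 2))) (Function('g')(D) = Pow(-6, Rational(1, 2)) = Mul(I, Pow(6, Rational(1, 2))))
W = Mul(-1, I, Pow(6, Rational(1, 2))) (W = Mul(-1, Mul(I, Pow(6, Rational(1, 2)))) = Mul(-1, I, Pow(6, Rational(1, 2))) ≈ Mul(-2.4495, I))
Function('p')(a, u) = Mul(Rational(1, 6), I, a, u, Pow(6, Rational(1, 2))) (Function('p')(a, u) = Mul(Mul(u, a), Pow(Mul(-1, I, Pow(6, Rational(1, 2))), -1)) = Mul(Mul(a, u), Mul(Rational(1, 6), I, Pow(6, Rational(1, 2)))) = Mul(Rational(1, 6), I, a, u, Pow(6, Rational(1, 2))))
Add(Function('p')(83, -219), -29530) = Add(Mul(Rational(1, 6), I, 83, -219, Pow(6, Rational(1, 2))), -29530) = Add(Mul(Rational(-6059, 2), I, Pow(6, Rational(1, 2))), -29530) = Add(-29530, Mul(Rational(-6059, 2), I, Pow(6, Rational(1, 2))))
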